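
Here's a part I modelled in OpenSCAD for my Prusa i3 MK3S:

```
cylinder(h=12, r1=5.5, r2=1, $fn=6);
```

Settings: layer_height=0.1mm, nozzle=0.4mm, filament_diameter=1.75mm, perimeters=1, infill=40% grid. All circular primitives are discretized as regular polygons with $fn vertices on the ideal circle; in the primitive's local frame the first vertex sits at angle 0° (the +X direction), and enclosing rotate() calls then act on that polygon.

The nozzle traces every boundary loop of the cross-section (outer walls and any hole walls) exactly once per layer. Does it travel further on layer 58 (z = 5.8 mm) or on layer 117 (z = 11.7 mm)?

Layer 58 (z = 5.8): the cone contributes a regular 6-gon of circumradius 3.325 (interpolated between r1=5.5 and r2=1 at t=0.483) (perimeter = 2·6·3.325·sin(180°/6) = 19.95 mm). So its perimeter = 19.95 mm. Layer 117 (z = 11.7): the cone contributes a regular 6-gon of circumradius 1.112 (interpolated between r1=5.5 and r2=1 at t=0.975) (perimeter = 2·6·1.112·sin(180°/6) = 6.67 mm). So its perimeter = 6.67 mm. Layer 58 is larger (19.95 vs 6.67 mm).

layer 58 (z = 5.8 mm)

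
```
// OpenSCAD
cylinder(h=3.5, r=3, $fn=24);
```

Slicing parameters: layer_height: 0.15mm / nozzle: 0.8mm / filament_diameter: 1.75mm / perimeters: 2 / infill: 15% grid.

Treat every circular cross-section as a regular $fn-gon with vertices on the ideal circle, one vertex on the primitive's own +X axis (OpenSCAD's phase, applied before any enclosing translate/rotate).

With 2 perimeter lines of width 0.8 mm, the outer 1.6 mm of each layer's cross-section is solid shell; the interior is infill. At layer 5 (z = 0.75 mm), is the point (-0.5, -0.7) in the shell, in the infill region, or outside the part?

At z = 0.75 mm: the r=3 cylinder gives a regular 24-gon of circumradius 3 (constant along its height). Overall, the cross-section is a single solid region. The nearest boundary edge runs (-2.12, -2.12)→(-1.50, -2.60); distance from the point to it = 2.11 mm. The point is inside the cross-section and 2.11 mm from the nearest boundary — more than the 1.6 mm shell width (2 × 0.8), so it's in the infill interior.

infill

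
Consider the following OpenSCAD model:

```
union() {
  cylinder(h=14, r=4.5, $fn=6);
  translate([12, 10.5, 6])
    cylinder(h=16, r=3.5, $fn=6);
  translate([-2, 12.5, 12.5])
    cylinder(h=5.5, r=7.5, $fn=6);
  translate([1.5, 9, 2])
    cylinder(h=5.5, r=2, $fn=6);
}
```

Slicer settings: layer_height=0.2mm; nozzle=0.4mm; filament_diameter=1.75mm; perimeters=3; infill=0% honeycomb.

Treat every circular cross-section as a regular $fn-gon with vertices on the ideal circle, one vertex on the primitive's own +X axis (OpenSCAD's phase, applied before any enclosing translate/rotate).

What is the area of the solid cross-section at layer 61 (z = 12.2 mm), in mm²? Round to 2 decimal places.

84.44 mm²

At z = 12.2 mm: the r=4.5 cylinder contributes a regular 6-gon of circumradius 4.5 (area = (6/2)·4.500²·sin(360°/6) = 52.61 mm²); the r=3.5 cylinder at (12, 10.5) contributes a regular 6-gon of circumradius 3.5 (area = (6/2)·3.500²·sin(360°/6) = 31.83 mm²); the cylinder at (-2, 12.5) is absent (z outside [12.5, 18]); the cylinder at (1.5, 9) is not intersected at this z (z outside [2, 7.5]); Combining (union): the 2 present regions are separate (no shared area or edge), so areas and boundary lengths simply add and each stays a separate island — area = 84.44 mm². Overall, the cross-section has 2 separate islands. Net area = 84.44 mm².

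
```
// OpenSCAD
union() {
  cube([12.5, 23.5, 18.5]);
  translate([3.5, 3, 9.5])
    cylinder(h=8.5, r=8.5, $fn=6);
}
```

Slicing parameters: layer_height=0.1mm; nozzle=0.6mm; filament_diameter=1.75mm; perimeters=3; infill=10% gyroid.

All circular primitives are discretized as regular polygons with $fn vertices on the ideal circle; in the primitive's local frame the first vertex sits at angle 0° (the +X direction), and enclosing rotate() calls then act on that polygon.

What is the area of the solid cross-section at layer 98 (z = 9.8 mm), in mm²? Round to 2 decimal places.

375.37 mm²

At z = 9.8 mm: the cube (footprint 12.5×23.5) is included at this height (area 293.75 mm²); the r=8.5 cylinder at (3.5, 3) contributes a regular 6-gon of circumradius 8.5 (area = (6/2)·8.500²·sin(360°/6) = 187.71 mm²); Taking the union: the regions partially overlap — summed areas 481.46 mm² minus the doubly-counted overlap 106.09 mm² gives 375.37 mm² — area = 375.37 mm². Overall, the cross-section is a single solid region. Net area = 375.37 mm².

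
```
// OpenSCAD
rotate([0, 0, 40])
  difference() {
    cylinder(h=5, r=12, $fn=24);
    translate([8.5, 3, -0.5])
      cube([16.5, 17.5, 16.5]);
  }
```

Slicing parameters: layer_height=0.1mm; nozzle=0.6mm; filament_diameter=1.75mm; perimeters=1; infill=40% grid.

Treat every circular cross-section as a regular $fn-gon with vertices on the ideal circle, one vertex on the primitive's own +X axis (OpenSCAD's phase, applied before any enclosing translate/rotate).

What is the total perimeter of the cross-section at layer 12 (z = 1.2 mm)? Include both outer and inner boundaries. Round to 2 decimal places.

77.41 mm

At z = 1.2 mm: the cylinder: section is a regular 24-gon, circumradius r=12 (perimeter = 2·24·12.000·sin(180°/24) = 75.18 mm); the 16.5×17.5 cube at (8.5, 3) contributes its full rectangle (perimeter 68.00 mm); Taking the first minus the rest: starting from the r=12 cylinder, the 16.5×17.5 cube at (8.5, 3) partially overlaps it — only the 9.87 mm² overlap (of its 288.75 mm²) is removed, clipping the outline — boundary = 77.41 mm; (whole slice rotated 40° about Z — lengths, areas and connectivity unchanged). Overall, the cross-section is a single solid region. Total boundary length (outer) = 77.41 mm.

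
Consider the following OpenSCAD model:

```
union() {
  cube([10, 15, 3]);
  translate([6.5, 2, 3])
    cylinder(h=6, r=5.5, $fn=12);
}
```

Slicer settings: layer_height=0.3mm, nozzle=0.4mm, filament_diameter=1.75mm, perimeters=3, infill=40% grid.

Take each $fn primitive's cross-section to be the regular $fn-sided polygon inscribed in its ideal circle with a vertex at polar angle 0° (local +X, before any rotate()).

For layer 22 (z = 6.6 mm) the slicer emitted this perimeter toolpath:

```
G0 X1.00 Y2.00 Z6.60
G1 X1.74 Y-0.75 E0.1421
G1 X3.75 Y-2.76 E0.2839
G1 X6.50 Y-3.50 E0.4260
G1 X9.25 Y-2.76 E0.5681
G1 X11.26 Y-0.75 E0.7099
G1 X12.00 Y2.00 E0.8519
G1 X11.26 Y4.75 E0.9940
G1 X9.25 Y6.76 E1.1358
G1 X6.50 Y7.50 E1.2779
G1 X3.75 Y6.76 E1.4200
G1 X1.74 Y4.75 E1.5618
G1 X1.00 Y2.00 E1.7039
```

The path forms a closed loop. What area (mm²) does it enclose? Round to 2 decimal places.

Apply the shoelace formula to the sequence of (X, Y) vertices; enclosed area = 90.69 mm².

90.69 mm²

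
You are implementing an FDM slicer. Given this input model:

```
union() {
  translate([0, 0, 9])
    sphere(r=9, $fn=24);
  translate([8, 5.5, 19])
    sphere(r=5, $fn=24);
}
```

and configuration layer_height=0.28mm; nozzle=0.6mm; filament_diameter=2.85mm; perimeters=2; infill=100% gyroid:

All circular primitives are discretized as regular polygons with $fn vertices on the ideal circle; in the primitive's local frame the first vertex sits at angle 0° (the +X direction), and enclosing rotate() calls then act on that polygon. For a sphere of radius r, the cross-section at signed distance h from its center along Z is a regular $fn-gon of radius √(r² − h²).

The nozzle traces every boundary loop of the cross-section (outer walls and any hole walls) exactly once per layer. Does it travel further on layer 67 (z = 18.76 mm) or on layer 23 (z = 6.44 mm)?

Layer 67 (z = 18.76): the sphere is not intersected at this z (|z−center|=9.760 > r=9); the r=5 sphere at (8, 5.5) contributes a regular 24-gon of circumradius √(5²−0.24²) = 4.994 (perimeter = 2·24·4.994·sin(180°/24) = 31.29 mm); Taking the union: only the r=5 sphere at (8, 5.5) is present, so the union is just that shape — boundary = 31.29 mm. So its perimeter = 31.29 mm. Layer 23 (z = 6.44): the sphere: section is a regular 24-gon, circumradius = √(r²−h²) = √(9²−2.56²) = 8.628 (perimeter = 2·24·8.628·sin(180°/24) = 54.06 mm); the sphere at (8, 5.5) is absent (|z−center|=12.560 > r=5); Taking the union: only the r=9 sphere is present, so the union is just that shape — boundary = 54.06 mm. So its perimeter = 54.06 mm. Layer 23 is larger (54.06 vs 31.29 mm).

layer 23 (z = 6.44 mm)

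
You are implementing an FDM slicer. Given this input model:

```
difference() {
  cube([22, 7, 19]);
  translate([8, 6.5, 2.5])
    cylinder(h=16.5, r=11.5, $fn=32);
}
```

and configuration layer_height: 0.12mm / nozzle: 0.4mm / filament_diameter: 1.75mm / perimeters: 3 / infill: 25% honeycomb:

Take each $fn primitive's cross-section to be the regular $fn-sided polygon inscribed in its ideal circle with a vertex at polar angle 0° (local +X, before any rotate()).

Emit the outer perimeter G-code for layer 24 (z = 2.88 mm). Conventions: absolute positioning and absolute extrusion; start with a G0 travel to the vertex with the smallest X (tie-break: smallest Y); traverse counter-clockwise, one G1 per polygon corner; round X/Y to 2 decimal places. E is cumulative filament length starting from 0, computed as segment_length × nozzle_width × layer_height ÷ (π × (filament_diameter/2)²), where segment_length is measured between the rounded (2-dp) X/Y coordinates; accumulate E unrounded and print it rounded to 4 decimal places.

G0 X17.47 Y0.00 Z2.88
G1 X22.00 Y0.00 E0.0904
G1 X22.00 Y7.00 E0.2301
G1 X19.45 Y7.00 E0.2810
G1 X19.50 Y6.50 E0.2910
G1 X19.28 Y4.26 E0.3359
G1 X18.62 Y2.10 E0.3810
G1 X17.56 Y0.11 E0.4260
G1 X17.47 Y0.00 E0.4288

At z = 2.88 mm: the cube is present — its section is the full 22×7 rectangle; the r=11.5 cylinder at (8, 6.5) gives a regular 32-gon of circumradius 11.5 (constant along its height); Subtracting the remaining from the first: starting from the 22×7 cube, the r=11.5 cylinder at (8, 6.5) partially overlaps it — only the 132.04 mm² overlap (of its 412.81 mm²) is removed, clipping the outline — 1 connected region. The outline is a single polygon with 8 vertices. Extrusion per mm of travel: 0.4 × 0.12 / (π × 0.875²) = 0.019956. Accumulating E over each segment gives final E = 0.4288.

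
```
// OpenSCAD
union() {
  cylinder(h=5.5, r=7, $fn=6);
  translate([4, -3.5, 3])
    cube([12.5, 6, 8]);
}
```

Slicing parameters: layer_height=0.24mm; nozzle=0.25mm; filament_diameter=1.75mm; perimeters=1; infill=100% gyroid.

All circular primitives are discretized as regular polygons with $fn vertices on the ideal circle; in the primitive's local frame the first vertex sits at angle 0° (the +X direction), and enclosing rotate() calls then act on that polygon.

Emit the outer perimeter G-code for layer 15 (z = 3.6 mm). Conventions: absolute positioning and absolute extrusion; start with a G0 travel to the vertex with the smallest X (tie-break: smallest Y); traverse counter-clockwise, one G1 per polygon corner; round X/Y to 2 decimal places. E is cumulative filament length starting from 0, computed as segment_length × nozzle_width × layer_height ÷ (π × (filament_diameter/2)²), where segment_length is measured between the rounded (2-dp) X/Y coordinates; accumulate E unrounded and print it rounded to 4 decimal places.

At z = 3.6 mm: the r=7 cylinder gives a regular 6-gon of circumradius 7 (constant along its height); the cube at (4, -3.5) is present — its section is the full 12.5×6 rectangle; Taking the union: the regions partially overlap (shared area 12.66 mm²), so overlapping operands fuse into one piece — 1 connected region. The outline is a single polygon with 9 vertices. Extrusion per mm of travel: 0.25 × 0.24 / (π × 0.875²) = 0.024945. Accumulating E over each segment gives final E = 1.5847.

G0 X-7.00 Y0.00 Z3.60
G1 X-3.50 Y-6.06 E0.1746
G1 X3.50 Y-6.06 E0.3492
G1 X4.98 Y-3.50 E0.4229
G1 X16.50 Y-3.50 E0.7103
G1 X16.50 Y2.50 E0.8600
G1 X5.56 Y2.50 E1.1329
G1 X3.50 Y6.06 E1.2355
G1 X-3.50 Y6.06 E1.4101
G1 X-7.00 Y0.00 E1.5847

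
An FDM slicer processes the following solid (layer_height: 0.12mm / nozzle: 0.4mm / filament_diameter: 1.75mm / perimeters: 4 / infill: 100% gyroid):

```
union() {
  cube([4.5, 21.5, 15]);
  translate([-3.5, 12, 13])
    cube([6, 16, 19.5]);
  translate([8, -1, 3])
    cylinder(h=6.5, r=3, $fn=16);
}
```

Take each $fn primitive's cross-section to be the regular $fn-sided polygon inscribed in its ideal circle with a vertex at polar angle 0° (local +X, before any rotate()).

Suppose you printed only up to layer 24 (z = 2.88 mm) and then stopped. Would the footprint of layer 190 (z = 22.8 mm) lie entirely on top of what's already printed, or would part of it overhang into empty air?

part overhangs

Compare the two slices. At z = 2.88: the cube (footprint 4.5×21.5) is included at this height (area 96.75 mm²); the cube at (-3.5, 12) is not intersected at this z (z outside [13, 32.5]); the cylinder at (8, -1) does not reach this height (z outside [3, 9.5]); Taking the union: only the 4.5×21.5 cube is present, so the union is just that shape — area = 96.75 mm². At z = 22.8: the cube does not reach this height (z outside [0, 15]); the 6×16 cube at (-3.5, 12) contributes its full rectangle (area 96.00 mm²); the cylinder at (8, -1) does not reach this height (z outside [3, 9.5]); Merging all regions: only the 6×16 cube at (-3.5, 12) is present, so the union is just that shape — area = 96.00 mm². Checking containment: at z = 22.8 the cross-section extends beyond the z = 2.88 cross-section by about 72.25 mm².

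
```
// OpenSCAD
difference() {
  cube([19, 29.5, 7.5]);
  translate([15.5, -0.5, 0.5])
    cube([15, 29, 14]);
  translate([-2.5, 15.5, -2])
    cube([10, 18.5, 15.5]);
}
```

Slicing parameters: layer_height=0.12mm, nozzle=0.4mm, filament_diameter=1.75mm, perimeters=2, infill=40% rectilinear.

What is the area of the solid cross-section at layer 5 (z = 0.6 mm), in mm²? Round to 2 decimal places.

At z = 0.6 mm: the cube is present — its section is the full 19×29.5 rectangle (area 560.50 mm²); the 15×29 cube at (15.5, -0.5) contributes its full rectangle (area 435.00 mm²); the cube at (-2.5, 15.5) is present — its section is the full 10×18.5 rectangle (area 185.00 mm²); After the difference (first − rest): starting from the 19×29.5 cube (560.50 mm²), the 15×29 cube at (15.5, -0.5) partially overlaps it — only the 99.75 mm² overlap (of its 435.00 mm²) is removed, clipping the outline; the 10×18.5 cube at (-2.5, 15.5) partially overlaps it — only the 105.00 mm² overlap (of its 185.00 mm²) is removed, clipping the outline — area = 355.75 mm². Overall, the cross-section is a single solid region. Net area = 355.75 mm².

355.75 mm²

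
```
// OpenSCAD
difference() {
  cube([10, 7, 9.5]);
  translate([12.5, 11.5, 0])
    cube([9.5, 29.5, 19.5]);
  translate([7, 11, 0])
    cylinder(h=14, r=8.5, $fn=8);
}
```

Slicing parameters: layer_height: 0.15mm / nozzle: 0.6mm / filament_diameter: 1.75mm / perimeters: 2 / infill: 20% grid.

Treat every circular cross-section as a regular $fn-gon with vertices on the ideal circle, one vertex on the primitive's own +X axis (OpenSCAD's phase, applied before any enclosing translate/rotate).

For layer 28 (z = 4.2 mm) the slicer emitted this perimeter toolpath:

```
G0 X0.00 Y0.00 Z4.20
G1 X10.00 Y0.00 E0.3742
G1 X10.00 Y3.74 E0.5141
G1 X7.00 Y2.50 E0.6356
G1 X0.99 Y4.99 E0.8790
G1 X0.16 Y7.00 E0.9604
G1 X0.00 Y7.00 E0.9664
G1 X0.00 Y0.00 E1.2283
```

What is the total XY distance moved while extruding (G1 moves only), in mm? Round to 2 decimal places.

Sum the Euclidean lengths of each G1 segment: total = 32.83 mm.

32.83 mm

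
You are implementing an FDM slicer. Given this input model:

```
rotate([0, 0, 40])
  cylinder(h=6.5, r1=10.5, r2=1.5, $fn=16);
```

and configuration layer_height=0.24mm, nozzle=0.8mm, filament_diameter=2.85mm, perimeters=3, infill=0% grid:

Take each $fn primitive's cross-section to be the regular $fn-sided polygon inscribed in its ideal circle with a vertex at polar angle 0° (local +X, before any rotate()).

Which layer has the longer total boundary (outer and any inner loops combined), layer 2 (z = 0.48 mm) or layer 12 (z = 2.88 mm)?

Layer 2 (z = 0.48): the cone: at t=0.074 of its height the radius interpolates to r₁+(r₂−r₁)t = 9.835, giving a regular 16-gon of that circumradius (perimeter = 2·16·9.835·sin(180°/16) = 61.40 mm); (whole slice rotated 40° about Z — lengths, areas and connectivity unchanged). So its perimeter = 61.40 mm. Layer 12 (z = 2.88): the cone contributes a regular 16-gon of circumradius 6.512 (interpolated between r1=10.5 and r2=1.5 at t=0.443) (perimeter = 2·16·6.512·sin(180°/16) = 40.66 mm); (whole slice rotated 40° about Z — lengths, areas and connectivity unchanged). So its perimeter = 40.66 mm. Layer 2 is larger (61.40 vs 40.66 mm).

layer 2 (z = 0.48 mm)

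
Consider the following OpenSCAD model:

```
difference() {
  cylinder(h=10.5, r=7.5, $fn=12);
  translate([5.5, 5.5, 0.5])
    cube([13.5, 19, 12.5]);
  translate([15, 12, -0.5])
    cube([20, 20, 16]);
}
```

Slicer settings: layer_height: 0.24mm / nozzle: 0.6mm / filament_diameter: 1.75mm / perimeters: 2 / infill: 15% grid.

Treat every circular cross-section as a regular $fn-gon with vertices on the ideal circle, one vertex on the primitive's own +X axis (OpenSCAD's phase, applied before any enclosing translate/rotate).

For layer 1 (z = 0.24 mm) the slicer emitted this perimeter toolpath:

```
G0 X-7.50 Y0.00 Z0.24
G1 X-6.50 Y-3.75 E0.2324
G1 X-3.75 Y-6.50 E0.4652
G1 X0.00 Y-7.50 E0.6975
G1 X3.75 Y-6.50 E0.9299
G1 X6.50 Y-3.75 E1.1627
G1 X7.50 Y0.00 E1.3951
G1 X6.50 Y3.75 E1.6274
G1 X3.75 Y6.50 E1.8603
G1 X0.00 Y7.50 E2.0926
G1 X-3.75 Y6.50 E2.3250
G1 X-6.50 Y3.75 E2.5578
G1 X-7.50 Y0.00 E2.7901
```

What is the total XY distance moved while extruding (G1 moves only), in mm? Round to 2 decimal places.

46.60 mm

Sum the Euclidean lengths of each G1 segment: total = 46.60 mm.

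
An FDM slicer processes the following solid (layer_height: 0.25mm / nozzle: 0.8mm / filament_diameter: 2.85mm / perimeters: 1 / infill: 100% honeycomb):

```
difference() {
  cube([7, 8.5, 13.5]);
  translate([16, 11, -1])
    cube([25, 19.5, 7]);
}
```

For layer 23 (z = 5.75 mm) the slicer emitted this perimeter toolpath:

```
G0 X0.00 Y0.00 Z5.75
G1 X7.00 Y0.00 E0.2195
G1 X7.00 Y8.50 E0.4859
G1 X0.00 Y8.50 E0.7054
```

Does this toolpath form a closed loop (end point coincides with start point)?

Start point (G0): (0.00, 0.00). End point (last G1): the path does not return to the start — open.

no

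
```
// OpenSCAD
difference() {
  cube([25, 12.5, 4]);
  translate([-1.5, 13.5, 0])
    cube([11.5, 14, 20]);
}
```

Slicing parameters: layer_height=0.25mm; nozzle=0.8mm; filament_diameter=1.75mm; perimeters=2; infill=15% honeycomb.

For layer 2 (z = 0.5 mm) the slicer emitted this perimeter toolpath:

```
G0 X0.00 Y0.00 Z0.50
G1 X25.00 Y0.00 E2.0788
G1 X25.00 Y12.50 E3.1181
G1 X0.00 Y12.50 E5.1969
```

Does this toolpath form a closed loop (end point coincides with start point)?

Start point (G0): (0.00, 0.00). End point (last G1): the path does not return to the start — open.

no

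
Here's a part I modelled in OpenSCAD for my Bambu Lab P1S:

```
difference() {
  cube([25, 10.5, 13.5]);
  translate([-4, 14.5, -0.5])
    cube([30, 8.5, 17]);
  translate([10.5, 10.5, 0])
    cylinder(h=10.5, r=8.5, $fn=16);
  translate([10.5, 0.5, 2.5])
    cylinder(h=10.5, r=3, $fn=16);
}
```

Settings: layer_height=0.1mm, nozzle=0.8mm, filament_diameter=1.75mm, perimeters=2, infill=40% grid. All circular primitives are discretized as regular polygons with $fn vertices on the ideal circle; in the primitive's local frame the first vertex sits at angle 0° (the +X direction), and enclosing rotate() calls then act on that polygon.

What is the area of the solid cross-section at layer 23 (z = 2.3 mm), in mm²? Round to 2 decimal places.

At z = 2.3 mm: the cube (footprint 25×10.5) is included at this height (area 262.50 mm²); the cube at (-4, 14.5) is present — its section is the full 30×8.5 rectangle (area 255.00 mm²); the cylinder at (10.5, 10.5): section is a regular 16-gon, circumradius r=8.5 (area = (16/2)·8.500²·sin(360°/16) = 221.19 mm²); the cylinder at (10.5, 0.5) does not reach this height (z outside [2.5, 13]); After the difference (first − rest): starting from the 25×10.5 cube (262.50 mm²), the 30×8.5 cube at (-4, 14.5) misses the remaining region (no effect); the r=8.5 cylinder at (10.5, 10.5) partially overlaps it — only the 110.60 mm² overlap (of its 221.19 mm²) is removed, clipping the outline — area = 151.90 mm². Overall, the cross-section is a single solid region. Net area = 151.90 mm².

151.90 mm²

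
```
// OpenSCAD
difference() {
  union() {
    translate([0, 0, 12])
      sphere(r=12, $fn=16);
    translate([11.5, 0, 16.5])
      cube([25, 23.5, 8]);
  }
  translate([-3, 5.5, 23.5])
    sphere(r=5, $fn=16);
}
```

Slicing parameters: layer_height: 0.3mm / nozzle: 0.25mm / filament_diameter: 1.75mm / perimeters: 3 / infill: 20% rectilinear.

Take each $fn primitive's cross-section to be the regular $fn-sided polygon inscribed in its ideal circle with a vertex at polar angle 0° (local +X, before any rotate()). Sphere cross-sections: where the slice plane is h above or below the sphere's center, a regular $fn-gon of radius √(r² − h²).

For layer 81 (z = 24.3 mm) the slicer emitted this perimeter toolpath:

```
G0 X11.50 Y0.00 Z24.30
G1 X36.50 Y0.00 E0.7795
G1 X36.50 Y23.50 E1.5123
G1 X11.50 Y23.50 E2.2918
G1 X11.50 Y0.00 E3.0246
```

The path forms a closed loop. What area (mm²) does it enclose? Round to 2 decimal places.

587.50 mm²

Apply the shoelace formula to the sequence of (X, Y) vertices; enclosed area = 587.50 mm².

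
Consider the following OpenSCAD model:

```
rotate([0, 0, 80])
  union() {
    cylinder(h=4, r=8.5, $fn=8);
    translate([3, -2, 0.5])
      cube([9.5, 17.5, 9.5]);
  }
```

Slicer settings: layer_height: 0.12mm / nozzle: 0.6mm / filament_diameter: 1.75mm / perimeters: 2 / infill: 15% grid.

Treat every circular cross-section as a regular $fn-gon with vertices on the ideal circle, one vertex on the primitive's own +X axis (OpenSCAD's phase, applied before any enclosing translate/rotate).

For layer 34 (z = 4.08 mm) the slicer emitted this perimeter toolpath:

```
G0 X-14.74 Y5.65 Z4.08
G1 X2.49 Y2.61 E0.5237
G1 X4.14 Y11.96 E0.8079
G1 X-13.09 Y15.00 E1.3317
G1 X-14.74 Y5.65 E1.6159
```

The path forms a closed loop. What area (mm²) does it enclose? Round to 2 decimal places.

Apply the shoelace formula to the sequence of (X, Y) vertices; enclosed area = 166.12 mm².

166.12 mm²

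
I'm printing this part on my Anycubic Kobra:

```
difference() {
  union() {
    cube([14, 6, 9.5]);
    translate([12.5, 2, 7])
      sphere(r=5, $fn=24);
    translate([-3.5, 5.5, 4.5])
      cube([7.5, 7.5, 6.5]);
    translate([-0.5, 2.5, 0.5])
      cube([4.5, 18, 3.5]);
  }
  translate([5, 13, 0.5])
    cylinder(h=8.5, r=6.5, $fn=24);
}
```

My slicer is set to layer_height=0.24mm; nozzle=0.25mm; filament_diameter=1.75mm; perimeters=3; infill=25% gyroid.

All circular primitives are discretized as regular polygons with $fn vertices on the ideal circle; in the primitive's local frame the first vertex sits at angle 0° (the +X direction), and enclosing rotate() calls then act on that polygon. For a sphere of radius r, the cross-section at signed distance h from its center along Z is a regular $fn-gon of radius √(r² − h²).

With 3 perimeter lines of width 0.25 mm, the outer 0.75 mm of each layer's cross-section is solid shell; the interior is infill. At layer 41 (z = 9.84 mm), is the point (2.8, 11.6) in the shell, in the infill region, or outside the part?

infill

At z = 9.84 mm: the cube is absent (z outside [0, 9.5]); the r=5 sphere at (12.5, 2) slices to a regular 24-gon of circumradius 4.115 (√(r²−h²) with h=2.84 from center); the 7.5×7.5 cube at (-3.5, 5.5) contributes its full rectangle; the cube at (-0.5, 2.5) is not intersected at this z (z outside [0.5, 4]); Taking the union: the 2 present regions are separate (no shared area or edge), so areas and boundary lengths simply add and each stays a separate island — 2 connected regions; the cylinder at (5, 13) is absent (z outside [0.5, 9]); Subtracting the remaining from the first: none of the subtracted shapes is present at this height, so that combined region is unchanged — 2 connected regions. Overall, the cross-section has 2 separate islands. The nearest boundary edge runs (4.00, 13.00)→(4.00, 5.50); distance from the point to it = 1.20 mm. (Shell/infill is judged within the island containing the point — the largest one.) The point is inside the cross-section and 1.20 mm from the nearest boundary — more than the 0.75 mm shell width (3 × 0.25), so it's in the infill interior.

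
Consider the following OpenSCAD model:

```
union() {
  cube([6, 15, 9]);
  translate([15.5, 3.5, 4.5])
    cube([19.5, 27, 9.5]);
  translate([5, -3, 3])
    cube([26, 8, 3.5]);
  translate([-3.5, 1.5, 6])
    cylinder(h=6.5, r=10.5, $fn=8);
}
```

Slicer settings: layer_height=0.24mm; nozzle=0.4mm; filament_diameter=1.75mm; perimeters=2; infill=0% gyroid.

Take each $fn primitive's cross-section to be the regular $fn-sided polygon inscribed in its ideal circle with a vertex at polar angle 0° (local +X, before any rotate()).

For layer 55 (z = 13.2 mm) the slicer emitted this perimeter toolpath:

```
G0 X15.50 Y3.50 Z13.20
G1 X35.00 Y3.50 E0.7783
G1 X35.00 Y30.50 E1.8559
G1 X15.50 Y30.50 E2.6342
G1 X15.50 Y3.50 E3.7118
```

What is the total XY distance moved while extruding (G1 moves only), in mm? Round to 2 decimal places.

Sum the Euclidean lengths of each G1 segment: total = 93.00 mm.

93.00 mm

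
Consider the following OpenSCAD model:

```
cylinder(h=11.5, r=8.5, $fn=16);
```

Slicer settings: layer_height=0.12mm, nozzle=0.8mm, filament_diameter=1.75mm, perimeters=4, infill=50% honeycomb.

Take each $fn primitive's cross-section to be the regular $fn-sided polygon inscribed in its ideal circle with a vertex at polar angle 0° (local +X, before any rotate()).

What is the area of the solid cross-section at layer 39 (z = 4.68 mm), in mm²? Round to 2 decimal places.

221.19 mm²

At z = 4.68 mm: the r=8.5 cylinder gives a regular 16-gon of circumradius 8.5 (constant along its height) (area = (16/2)·8.500²·sin(360°/16) = 221.19 mm²). Overall, the cross-section is a single solid region. Net area = 221.19 mm².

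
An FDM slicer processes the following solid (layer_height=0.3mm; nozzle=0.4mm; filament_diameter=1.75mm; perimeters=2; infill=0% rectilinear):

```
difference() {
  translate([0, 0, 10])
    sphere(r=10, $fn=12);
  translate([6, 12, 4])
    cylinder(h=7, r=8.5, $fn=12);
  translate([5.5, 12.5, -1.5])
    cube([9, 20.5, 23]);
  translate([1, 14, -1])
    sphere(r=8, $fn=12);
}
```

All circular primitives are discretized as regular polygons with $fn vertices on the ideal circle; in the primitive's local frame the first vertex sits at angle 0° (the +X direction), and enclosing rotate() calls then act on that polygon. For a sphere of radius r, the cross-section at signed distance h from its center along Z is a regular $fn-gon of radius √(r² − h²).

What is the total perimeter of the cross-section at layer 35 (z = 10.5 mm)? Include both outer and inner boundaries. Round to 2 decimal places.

62.60 mm

At z = 10.5 mm: the r=10 sphere contributes a regular 12-gon of circumradius √(10²−0.5²) = 9.987 (perimeter = 2·12·9.987·sin(180°/12) = 62.04 mm); the r=8.5 cylinder at (6, 12) contributes a regular 12-gon of circumradius 8.5 (perimeter = 2·12·8.500·sin(180°/12) = 52.80 mm); the cube at (5.5, 12.5) is present — its section is the full 9×20.5 rectangle (perimeter 59.00 mm); the sphere at (1, 14) does not reach this height (|z−center|=11.500 > r=8); Subtracting the remaining from the first: starting from the r=10 sphere, the r=8.5 cylinder at (6, 12) partially overlaps it — only the 38.55 mm² overlap (of its 216.75 mm²) is removed, clipping the outline; the 9×20.5 cube at (5.5, 12.5) misses the remaining region (no effect) — boundary = 62.60 mm. Overall, the cross-section is a single solid region. Total boundary length (outer) = 62.60 mm.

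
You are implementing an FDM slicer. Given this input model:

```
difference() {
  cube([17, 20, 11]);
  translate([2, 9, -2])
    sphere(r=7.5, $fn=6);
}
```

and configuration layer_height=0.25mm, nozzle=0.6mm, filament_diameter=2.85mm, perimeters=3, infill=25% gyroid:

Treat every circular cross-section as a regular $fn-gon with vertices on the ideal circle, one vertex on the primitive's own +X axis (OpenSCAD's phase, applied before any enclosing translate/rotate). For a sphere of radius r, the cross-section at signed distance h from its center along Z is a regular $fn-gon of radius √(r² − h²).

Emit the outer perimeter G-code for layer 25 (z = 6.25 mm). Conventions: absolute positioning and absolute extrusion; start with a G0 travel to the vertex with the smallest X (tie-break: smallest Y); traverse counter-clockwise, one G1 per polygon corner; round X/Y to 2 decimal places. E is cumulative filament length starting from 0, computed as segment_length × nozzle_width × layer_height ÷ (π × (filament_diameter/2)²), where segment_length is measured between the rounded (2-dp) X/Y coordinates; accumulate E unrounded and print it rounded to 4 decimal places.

G0 X0.00 Y0.00 Z6.25
G1 X17.00 Y0.00 E0.3997
G1 X17.00 Y20.00 E0.8700
G1 X0.00 Y20.00 E1.2697
G1 X0.00 Y0.00 E1.7400

At z = 6.25 mm: the 17×20 cube contributes its full rectangle; the sphere at (2, 9) does not reach this height (|z−center|=8.250 > r=7.5); Taking the first minus the rest: none of the subtracted shapes is present at this height, so the 17×20 cube is unchanged — 1 connected region. The outline is a single polygon with 4 vertices. Extrusion per mm of travel: 0.6 × 0.25 / (π × 1.425²) = 0.023513. Accumulating E over each segment gives final E = 1.7400.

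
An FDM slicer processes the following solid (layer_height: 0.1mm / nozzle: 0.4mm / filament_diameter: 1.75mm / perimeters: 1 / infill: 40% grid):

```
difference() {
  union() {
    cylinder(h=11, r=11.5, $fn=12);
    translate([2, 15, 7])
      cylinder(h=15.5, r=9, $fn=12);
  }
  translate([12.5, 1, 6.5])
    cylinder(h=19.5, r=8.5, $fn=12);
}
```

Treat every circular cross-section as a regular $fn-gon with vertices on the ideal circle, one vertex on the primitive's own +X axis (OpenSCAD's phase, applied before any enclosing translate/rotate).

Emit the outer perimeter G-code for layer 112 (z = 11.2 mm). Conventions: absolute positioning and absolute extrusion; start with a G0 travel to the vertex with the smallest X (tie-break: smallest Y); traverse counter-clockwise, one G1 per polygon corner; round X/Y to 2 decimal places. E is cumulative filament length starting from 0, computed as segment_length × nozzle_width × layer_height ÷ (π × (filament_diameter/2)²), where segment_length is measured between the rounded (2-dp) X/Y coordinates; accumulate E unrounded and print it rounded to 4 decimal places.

At z = 11.2 mm: the cylinder is not intersected at this z (z outside [0, 11]); the r=9 cylinder at (2, 15) contributes a regular 12-gon of circumradius 9; Taking the union: only the r=9 cylinder at (2, 15) is present, so the union is just that shape — 1 connected region; the r=8.5 cylinder at (12.5, 1) contributes a regular 12-gon of circumradius 8.5; After the difference (first − rest): starting from that combined region, the r=8.5 cylinder at (12.5, 1) misses the remaining region (no effect) — 1 connected region. The outline is a single polygon with 12 vertices. Extrusion per mm of travel: 0.4 × 0.1 / (π × 0.875²) = 0.016630. Accumulating E over each segment gives final E = 0.9295.

G0 X-7.00 Y15.00 Z11.20
G1 X-5.79 Y10.50 E0.0775
G1 X-2.50 Y7.21 E0.1549
G1 X2.00 Y6.00 E0.2324
G1 X6.50 Y7.21 E0.3099
G1 X9.79 Y10.50 E0.3872
G1 X11.00 Y15.00 E0.4647
G1 X9.79 Y19.50 E0.5422
G1 X6.50 Y22.79 E0.6196
G1 X2.00 Y24.00 E0.6971
G1 X-2.50 Y22.79 E0.7746
G1 X-5.79 Y19.50 E0.8520
G1 X-7.00 Y15.00 E0.9295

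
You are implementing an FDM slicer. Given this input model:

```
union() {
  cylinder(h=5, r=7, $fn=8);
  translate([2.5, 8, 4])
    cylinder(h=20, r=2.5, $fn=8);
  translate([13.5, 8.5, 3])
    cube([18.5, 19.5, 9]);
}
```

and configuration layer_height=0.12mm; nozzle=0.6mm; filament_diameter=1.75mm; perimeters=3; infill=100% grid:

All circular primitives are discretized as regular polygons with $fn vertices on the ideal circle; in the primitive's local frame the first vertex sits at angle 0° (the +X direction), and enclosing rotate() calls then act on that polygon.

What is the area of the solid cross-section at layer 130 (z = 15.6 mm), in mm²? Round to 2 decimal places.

17.68 mm²

At z = 15.6 mm: the cylinder is absent (z outside [0, 5]); the r=2.5 cylinder at (2.5, 8) gives a regular 8-gon of circumradius 2.5 (constant along its height) (area = (8/2)·2.500²·sin(360°/8) = 17.68 mm²); the cube at (13.5, 8.5) is not intersected at this z (z outside [3, 12]); Taking the union: only the r=2.5 cylinder at (2.5, 8) is present, so the union is just that shape — area = 17.68 mm². Overall, the cross-section is a single solid region. Net area = 17.68 mm².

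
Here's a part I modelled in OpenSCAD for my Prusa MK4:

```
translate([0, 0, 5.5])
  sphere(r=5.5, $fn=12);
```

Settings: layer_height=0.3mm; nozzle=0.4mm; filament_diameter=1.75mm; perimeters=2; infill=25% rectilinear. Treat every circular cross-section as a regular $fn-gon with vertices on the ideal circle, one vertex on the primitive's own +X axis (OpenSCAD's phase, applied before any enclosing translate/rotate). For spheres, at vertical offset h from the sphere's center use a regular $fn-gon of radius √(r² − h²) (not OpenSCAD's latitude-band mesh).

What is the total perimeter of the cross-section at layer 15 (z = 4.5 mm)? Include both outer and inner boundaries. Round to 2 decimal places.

At z = 4.5 mm: the r=5.5 sphere contributes a regular 12-gon of circumradius √(5.5²−1²) = 5.408 (perimeter = 2·12·5.408·sin(180°/12) = 33.59 mm). Overall, the cross-section is a single solid region. Total boundary length (outer) = 33.59 mm.

33.59 mm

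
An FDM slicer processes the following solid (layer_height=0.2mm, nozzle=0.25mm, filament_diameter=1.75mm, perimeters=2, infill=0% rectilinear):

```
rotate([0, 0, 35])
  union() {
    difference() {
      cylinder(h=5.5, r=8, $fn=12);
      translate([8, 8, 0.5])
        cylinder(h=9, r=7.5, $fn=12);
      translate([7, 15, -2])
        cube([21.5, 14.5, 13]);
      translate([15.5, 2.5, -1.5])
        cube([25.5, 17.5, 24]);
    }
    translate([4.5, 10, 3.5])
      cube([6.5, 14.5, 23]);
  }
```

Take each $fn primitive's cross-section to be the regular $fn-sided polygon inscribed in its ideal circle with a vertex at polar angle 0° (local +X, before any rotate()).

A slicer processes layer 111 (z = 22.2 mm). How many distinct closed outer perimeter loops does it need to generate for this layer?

1

At z = 22.2 mm: the cylinder does not reach this height (z outside [0, 5.5]); the cylinder at (8, 8) is not intersected at this z (z outside [0.5, 9.5]); the cube at (7, 15) is not intersected at this z (z outside [-2, 11]); the cube at (15.5, 2.5) is present — its section is the full 25.5×17.5 rectangle; Subtracting the remaining from the first: the first operand is absent here, so nothing remains; the cube at (4.5, 10) (footprint 6.5×14.5) is included at this height; Taking the union: only the 6.5×14.5 cube at (4.5, 10) is present, so the union is just that shape — 1 connected region; (rotated 35° about Z; rotation is an isometry so areas/perimeters/island counts are preserved). The result has 1 disconnected region.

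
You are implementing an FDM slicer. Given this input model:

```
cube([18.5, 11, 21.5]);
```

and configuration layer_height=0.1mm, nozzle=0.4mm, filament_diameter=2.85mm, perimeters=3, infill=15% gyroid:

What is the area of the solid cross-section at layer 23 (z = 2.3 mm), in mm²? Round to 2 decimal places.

At z = 2.3 mm: the cube (footprint 18.5×11) is included at this height (area 203.50 mm²). Overall, the cross-section is a single solid region. Net area = 203.50 mm².

203.50 mm²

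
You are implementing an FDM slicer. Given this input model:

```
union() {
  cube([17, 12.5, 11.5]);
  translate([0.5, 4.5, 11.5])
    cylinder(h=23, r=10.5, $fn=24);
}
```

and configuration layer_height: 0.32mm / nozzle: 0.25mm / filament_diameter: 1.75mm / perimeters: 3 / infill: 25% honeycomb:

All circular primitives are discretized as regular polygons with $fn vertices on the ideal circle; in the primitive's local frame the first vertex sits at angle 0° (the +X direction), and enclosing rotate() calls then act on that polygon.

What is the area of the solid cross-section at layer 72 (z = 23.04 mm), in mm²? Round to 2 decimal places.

At z = 23.04 mm: the cube does not reach this height (z outside [0, 11.5]); the r=10.5 cylinder at (0.5, 4.5) gives a regular 24-gon of circumradius 10.5 (constant along its height) (area = (24/2)·10.500²·sin(360°/24) = 342.42 mm²); Taking the union: only the r=10.5 cylinder at (0.5, 4.5) is present, so the union is just that shape — area = 342.42 mm². Overall, the cross-section is a single solid region. Net area = 342.42 mm².

342.42 mm²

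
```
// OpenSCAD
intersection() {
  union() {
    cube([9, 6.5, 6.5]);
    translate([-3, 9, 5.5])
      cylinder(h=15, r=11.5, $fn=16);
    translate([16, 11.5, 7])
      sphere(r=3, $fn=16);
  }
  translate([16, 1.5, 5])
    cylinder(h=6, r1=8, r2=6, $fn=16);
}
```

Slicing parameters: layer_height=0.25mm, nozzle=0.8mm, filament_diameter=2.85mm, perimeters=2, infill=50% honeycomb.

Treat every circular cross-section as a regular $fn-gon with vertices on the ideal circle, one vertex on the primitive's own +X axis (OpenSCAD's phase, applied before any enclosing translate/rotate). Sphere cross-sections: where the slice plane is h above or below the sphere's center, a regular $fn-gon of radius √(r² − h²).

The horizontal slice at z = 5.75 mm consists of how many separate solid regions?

2

At z = 5.75 mm: the cube is present — its section is the full 9×6.5 rectangle; the cylinder at (-3, 9): section is a regular 16-gon, circumradius r=11.5; the sphere at (16, 11.5): section is a regular 16-gon, circumradius = √(r²−h²) = √(3²−1.25²) = 2.727; Taking the union: the regions partially overlap (shared area 42.54 mm²), so overlapping operands fuse into one piece — 2 connected regions; the cone at (16, 1.5) (r1=8→r2=6) has section circumradius 7.750 here — a regular 16-gon; After intersecting: the cone at (16, 1.5) partially overlaps that combined region; clipping to the common part keeps 2.84 mm² — 2 connected regions. The result has 2 disconnected regions.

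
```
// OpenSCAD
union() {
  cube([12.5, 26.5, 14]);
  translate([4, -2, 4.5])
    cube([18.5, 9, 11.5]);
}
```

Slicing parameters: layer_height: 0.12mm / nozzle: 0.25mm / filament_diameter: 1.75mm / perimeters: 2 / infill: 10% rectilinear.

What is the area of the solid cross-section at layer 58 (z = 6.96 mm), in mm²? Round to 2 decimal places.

438.25 mm²

At z = 6.96 mm: the cube is present — its section is the full 12.5×26.5 rectangle (area 331.25 mm²); the cube at (4, -2) is present — its section is the full 18.5×9 rectangle (area 166.50 mm²); Taking the union: the regions partially overlap — summed areas 497.75 mm² minus the doubly-counted overlap 59.50 mm² gives 438.25 mm² — area = 438.25 mm². Overall, the cross-section is a single solid region. Net area = 438.25 mm².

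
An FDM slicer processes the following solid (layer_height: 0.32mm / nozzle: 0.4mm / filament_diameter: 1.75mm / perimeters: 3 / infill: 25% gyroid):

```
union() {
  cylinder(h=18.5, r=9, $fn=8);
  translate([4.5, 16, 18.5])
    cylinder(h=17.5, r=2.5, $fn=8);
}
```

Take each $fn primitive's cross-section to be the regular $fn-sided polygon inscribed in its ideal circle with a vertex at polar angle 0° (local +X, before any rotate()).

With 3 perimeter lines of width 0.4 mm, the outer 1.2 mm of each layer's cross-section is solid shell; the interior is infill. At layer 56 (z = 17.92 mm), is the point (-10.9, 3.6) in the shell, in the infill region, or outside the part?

outside

At z = 17.92 mm: the cylinder: section is a regular 8-gon, circumradius r=9; the cylinder at (4.5, 16) is not intersected at this z (z outside [18.5, 36]); Merging all regions: only the r=9 cylinder is present, so the union is just that shape — 1 connected region. Overall, the cross-section is a single solid region. The nearest boundary edge runs (-6.36, 6.36)→(-9.00, 0.00); distance from the point to it = 3.13 mm. The point is not inside any of the regions above, so it lies outside the cross-section (3.13 mm from the nearest boundary).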